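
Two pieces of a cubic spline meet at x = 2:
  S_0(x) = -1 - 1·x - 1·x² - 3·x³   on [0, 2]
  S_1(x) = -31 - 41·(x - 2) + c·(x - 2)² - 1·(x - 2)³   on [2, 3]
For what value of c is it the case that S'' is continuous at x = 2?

S_0''(x) = -2 - 18·x, so S_0''(2) = -38. On the right, S_1''(2) = 2c, so c = -19.

-19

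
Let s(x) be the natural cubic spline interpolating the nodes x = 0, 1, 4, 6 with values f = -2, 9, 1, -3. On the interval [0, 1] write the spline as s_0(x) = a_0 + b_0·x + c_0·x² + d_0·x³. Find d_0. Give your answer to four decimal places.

Let σ_i = s''(x_i). Step sizes h_i = 1, 3, 2; slopes of the chords Δ_i = (y_(i+1) - y_i)/h_i = 11, -8/3, -2.
  1·σ_0 + 8·σ_1 + 3·σ_2 = 6(Δ_1 - Δ_0) = -82
  3·σ_1 + 10·σ_2 + 2·σ_3 = 6(Δ_2 - Δ_1) = 4
Natural end conditions: σ_0 = σ_3 = 0.
Solving: σ_0 = 0, σ_1 = -832/71, σ_2 = 278/71, σ_3 = 0.
On [0, 1], with s_0(x) = a_0 + b_0·x + c_0·x² + d_0·x³: c_0 = σ_0/2 = 0, d_0 = (σ_1 - σ_0)/(6h_0) = -416/213, b_0 = Δ_0 - h_0(2σ_0 + σ_1)/6 = 2759/213.

-1.9531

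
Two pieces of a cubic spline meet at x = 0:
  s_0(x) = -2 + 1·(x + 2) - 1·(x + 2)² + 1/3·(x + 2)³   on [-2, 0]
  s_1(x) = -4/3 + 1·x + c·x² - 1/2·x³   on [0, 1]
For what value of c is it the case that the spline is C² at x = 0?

1

s_0''(x) = -2 + 2·(x + 2), so s_0''(0) = 2. On the right, s_1''(0) = 2c, so c = 1.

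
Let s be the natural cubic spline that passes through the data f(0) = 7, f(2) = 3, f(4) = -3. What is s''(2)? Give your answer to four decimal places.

-0.7500

Write σ_i for s''(x_i). With h_i = 2, 2 and divided differences Δ_i = -2, -3, the continuity of s' gives the tridiagonal system
  2·σ_0 + 8·σ_1 + 2·σ_2 = 6(Δ_1 - Δ_0) = -6
Natural end conditions: σ_0 = σ_2 = 0.
Solving the tridiagonal system: σ_0 = 0, σ_1 = -3/4, σ_2 = 0.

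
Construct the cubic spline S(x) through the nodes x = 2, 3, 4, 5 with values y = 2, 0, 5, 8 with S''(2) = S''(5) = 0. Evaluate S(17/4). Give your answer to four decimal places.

6.0781

Let σ_i = S''(x_i). Step sizes h_i = 1, 1, 1; slopes of the chords Δ_i = (y_(i+1) - y_i)/h_i = -2, 5, 3.
  1·σ_0 + 4·σ_1 + 1·σ_2 = 6(Δ_1 - Δ_0) = 42
  1·σ_1 + 4·σ_2 + 1·σ_3 = 6(Δ_2 - Δ_1) = -12
Natural end conditions: σ_0 = σ_3 = 0.
Hence σ_0 = 0, σ_1 = 12, σ_2 = -6, σ_3 = 0.
On [4, 5], S(x) = 5 + 5·(x - 4) - 3·(x - 4)² + 1·(x - 4)³.
With (x - 4) = 1/4: S(17/4) = 389/64.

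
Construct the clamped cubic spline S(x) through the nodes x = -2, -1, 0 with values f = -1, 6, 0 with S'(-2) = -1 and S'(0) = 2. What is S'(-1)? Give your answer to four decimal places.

0.5000

With M_i denoting the second derivative at x_i, h_i = 1, 1, and Δ_i = (y_(i+1) − y_i)/h_i = 7, -6:
  1·M_0 + 4·M_1 + 1·M_2 = 6(Δ_1 - Δ_0) = -78
Clamped end conditions give two more equations: 2h_0·M_0 + h_0·M_1 = 6(Δ_0 - S'(-2)) = 48 and h_1·M_1 + 2h_1·M_2 = 6(S'(0) - Δ_1) = 48.
Hence M_0 = 45, M_1 = -42, M_2 = 45.
On [-1, 0], S'(x) = b_1 + 2c_1·(x + 1) + 3d_1·(x + 1)² with b_1 = Δ_1 - h_1(2M_1 + M_2)/6 = 1/2, c_1 = M_1/2 = -21, d_1 = (M_2 - M_1)/(6h_1) = 29/2. So S'(-1) = 1/2.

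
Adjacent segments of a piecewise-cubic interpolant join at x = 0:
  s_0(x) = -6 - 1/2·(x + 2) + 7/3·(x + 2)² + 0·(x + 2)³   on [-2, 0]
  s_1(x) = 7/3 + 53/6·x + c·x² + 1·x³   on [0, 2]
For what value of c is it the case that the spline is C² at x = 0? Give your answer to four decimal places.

2.3333

s_0''(x) = 14/3 + 0·(x + 2), so s_0''(0) = 14/3. On the right, s_1''(0) = 2c, so c = 7/3.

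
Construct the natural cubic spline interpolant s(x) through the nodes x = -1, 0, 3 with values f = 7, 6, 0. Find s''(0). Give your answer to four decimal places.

Put m_i = s'' at the i-th knot. Here h = (1, 3) and Δ = (-1, -2), so the interior equations h_(i-1)·m_(i-1) + 2(h_(i-1)+h_i)·m_i + h_i·m_(i+1) = 6(Δ_i − Δ_(i-1)) read
  1·m_0 + 8·m_1 + 3·m_2 = 6(Δ_1 - Δ_0) = -6
Natural end conditions: m_0 = m_2 = 0.
Solving: m_0 = 0, m_1 = -3/4, m_2 = 0.

-0.7500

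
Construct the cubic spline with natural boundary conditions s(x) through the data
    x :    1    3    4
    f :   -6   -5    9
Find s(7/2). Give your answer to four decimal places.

1.1563

Put σ_i = s'' at the i-th knot. Here h = (2, 1) and Δ = (1/2, 14), so the interior equations h_(i-1)·σ_(i-1) + 2(h_(i-1)+h_i)·σ_i + h_i·σ_(i+1) = 6(Δ_i − Δ_(i-1)) read
  2·σ_0 + 6·σ_1 + 1·σ_2 = 6(Δ_1 - Δ_0) = 81
Natural end conditions: σ_0 = σ_2 = 0.
Hence σ_0 = 0, σ_1 = 27/2, σ_2 = 0.
On [3, 4], s(x) = -5 + 19/2·(x - 3) + 27/4·(x - 3)² - 9/4·(x - 3)³.
With (x - 3) = 1/2: s(7/2) = 37/32.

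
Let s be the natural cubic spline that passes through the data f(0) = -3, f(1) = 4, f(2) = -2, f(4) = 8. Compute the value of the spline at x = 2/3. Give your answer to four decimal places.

3.0998

Put σ_i = s'' at the i-th knot. Here h = (1, 1, 2) and Δ = (7, -6, 5), so the interior equations h_(i-1)·σ_(i-1) + 2(h_(i-1)+h_i)·σ_i + h_i·σ_(i+1) = 6(Δ_i − Δ_(i-1)) read
  1·σ_0 + 4·σ_1 + 1·σ_2 = 6(Δ_1 - Δ_0) = -78
  1·σ_1 + 6·σ_2 + 2·σ_3 = 6(Δ_2 - Δ_1) = 66
Natural end conditions: σ_0 = σ_3 = 0.
Forward elimination and back-substitution give σ_0 = 0, σ_1 = -534/23, σ_2 = 342/23, σ_3 = 0.
On [0, 1], s(x) = -3 + 250/23·x + 0·x² - 89/23·x³.
With x = 2/3: s(2/3) = 1925/621.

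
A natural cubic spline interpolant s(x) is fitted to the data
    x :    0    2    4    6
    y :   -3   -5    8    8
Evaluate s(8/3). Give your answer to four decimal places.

Write M_i for s''(x_i). With h_i = 2, 2, 2 and divided differences Δ_i = -1, 13/2, 0, the continuity of s' gives the tridiagonal system
  2·M_0 + 8·M_1 + 2·M_2 = 6(Δ_1 - Δ_0) = 45
  2·M_1 + 8·M_2 + 2·M_3 = 6(Δ_2 - Δ_1) = -39
Natural end conditions: M_0 = M_3 = 0.
Solving: M_0 = 0, M_1 = 73/10, M_2 = -67/10, M_3 = 0.
On [2, 4], s(x) = -5 + 58/15·(x - 2) + 73/20·(x - 2)² - 7/6·(x - 2)³.
With (x - 2) = 2/3: s(8/3) = -464/405.

-1.1457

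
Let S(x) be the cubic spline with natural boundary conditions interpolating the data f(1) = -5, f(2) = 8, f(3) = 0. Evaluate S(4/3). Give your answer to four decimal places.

0.8889

Write M_i for S''(x_i). With h_i = 1, 1 and divided differences Δ_i = 13, -8, the continuity of S' gives the tridiagonal system
  1·M_0 + 4·M_1 + 1·M_2 = 6(Δ_1 - Δ_0) = -126
Natural end conditions: M_0 = M_2 = 0.
Hence M_0 = 0, M_1 = -63/2, M_2 = 0.
On [1, 2], S(x) = -5 + 73/4·(x - 1) + 0·(x - 1)² - 21/4·(x - 1)³.
With (x - 1) = 1/3: S(4/3) = 8/9.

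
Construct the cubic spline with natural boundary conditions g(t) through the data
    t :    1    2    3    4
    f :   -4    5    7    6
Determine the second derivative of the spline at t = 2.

-10

Put σ_i = g'' at the i-th knot. Here h = (1, 1, 1) and Δ = (9, 2, -1), so the interior equations h_(i-1)·σ_(i-1) + 2(h_(i-1)+h_i)·σ_i + h_i·σ_(i+1) = 6(Δ_i − Δ_(i-1)) read
  1·σ_0 + 4·σ_1 + 1·σ_2 = 6(Δ_1 - Δ_0) = -42
  1·σ_1 + 4·σ_2 + 1·σ_3 = 6(Δ_2 - Δ_1) = -18
Natural end conditions: σ_0 = σ_3 = 0.
Solving: σ_0 = 0, σ_1 = -10, σ_2 = -2, σ_3 = 0.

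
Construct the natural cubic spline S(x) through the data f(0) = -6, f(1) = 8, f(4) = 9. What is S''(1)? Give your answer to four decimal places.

-10.2500

Put M_i = S'' at the i-th knot. Here h = (1, 3) and Δ = (14, 1/3), so the interior equations h_(i-1)·M_(i-1) + 2(h_(i-1)+h_i)·M_i + h_i·M_(i+1) = 6(Δ_i − Δ_(i-1)) read
  1·M_0 + 8·M_1 + 3·M_2 = 6(Δ_1 - Δ_0) = -82
Natural end conditions: M_0 = M_2 = 0.
Forward elimination and back-substitution give M_0 = 0, M_1 = -41/4, M_2 = 0.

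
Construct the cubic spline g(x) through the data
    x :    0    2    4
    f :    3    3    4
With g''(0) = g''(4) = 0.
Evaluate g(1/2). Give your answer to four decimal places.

2.9414

Write m_i for g''(x_i). With h_i = 2, 2 and divided differences Δ_i = 0, 1/2, the continuity of g' gives the tridiagonal system
  2·m_0 + 8·m_1 + 2·m_2 = 6(Δ_1 - Δ_0) = 3
Natural end conditions: m_0 = m_2 = 0.
Hence m_0 = 0, m_1 = 3/8, m_2 = 0.
On [0, 2], g(x) = 3 - 1/8·x + 0·x² + 1/32·x³.
With x = 1/2: g(1/2) = 753/256.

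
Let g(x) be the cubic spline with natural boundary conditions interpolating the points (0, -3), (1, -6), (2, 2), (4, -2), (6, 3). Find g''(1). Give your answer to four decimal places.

Put m_i = g'' at the i-th knot. Here h = (1, 1, 2, 2) and Δ = (-3, 8, -2, 5/2), so the interior equations h_(i-1)·m_(i-1) + 2(h_(i-1)+h_i)·m_i + h_i·m_(i+1) = 6(Δ_i − Δ_(i-1)) read
  1·m_0 + 4·m_1 + 1·m_2 = 6(Δ_1 - Δ_0) = 66
  1·m_1 + 6·m_2 + 2·m_3 = 6(Δ_2 - Δ_1) = -60
  2·m_2 + 8·m_3 + 2·m_4 = 6(Δ_3 - Δ_2) = 27
Natural end conditions: m_0 = m_4 = 0.
Solving the tridiagonal system: m_0 = 0, m_1 = 573/28, m_2 = -111/7, m_3 = 411/56, m_4 = 0.

20.4643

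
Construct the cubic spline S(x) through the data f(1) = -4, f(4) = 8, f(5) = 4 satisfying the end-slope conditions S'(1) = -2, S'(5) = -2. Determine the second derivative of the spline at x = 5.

With σ_i denoting the second derivative at x_i, h_i = 3, 1, and Δ_i = (y_(i+1) − y_i)/h_i = 4, -4:
  3·σ_0 + 8·σ_1 + 1·σ_2 = 6(Δ_1 - Δ_0) = -48
Clamped end conditions give two more equations: 2h_0·σ_0 + h_0·σ_1 = 6(Δ_0 - S'(1)) = 36 and h_1·σ_1 + 2h_1·σ_2 = 6(S'(5) - Δ_1) = 12.
Solving: σ_0 = 12, σ_1 = -12, σ_2 = 12.

12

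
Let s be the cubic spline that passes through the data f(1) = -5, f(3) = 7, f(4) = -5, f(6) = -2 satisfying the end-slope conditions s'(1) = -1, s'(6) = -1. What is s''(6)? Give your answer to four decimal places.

-15.6563

With M_i denoting the second derivative at x_i, h_i = 2, 1, 2, and Δ_i = (y_(i+1) − y_i)/h_i = 6, -12, 3/2:
  2·M_0 + 6·M_1 + 1·M_2 = 6(Δ_1 - Δ_0) = -108
  1·M_1 + 6·M_2 + 2·M_3 = 6(Δ_2 - Δ_1) = 81
Clamped end conditions give two more equations: 2h_0·M_0 + h_0·M_1 = 6(Δ_0 - s'(1)) = 42 and h_2·M_2 + 2h_2·M_3 = 6(s'(6) - Δ_2) = -15.
Forward elimination and back-substitution give M_0 = 825/32, M_1 = -489/16, M_2 = 381/16, M_3 = -501/32.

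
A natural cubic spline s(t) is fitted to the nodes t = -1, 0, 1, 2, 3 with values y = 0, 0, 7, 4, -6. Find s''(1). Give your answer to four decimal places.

-17.1429

Let M_i = s''(x_i). Step sizes h_i = 1, 1, 1, 1; slopes of the chords Δ_i = (y_(i+1) - y_i)/h_i = 0, 7, -3, -10.
  1·M_0 + 4·M_1 + 1·M_2 = 6(Δ_1 - Δ_0) = 42
  1·M_1 + 4·M_2 + 1·M_3 = 6(Δ_2 - Δ_1) = -60
  1·M_2 + 4·M_3 + 1·M_4 = 6(Δ_3 - Δ_2) = -42
Natural end conditions: M_0 = M_4 = 0.
Forward elimination and back-substitution give M_0 = 0, M_1 = 207/14, M_2 = -120/7, M_3 = -87/14, M_4 = 0.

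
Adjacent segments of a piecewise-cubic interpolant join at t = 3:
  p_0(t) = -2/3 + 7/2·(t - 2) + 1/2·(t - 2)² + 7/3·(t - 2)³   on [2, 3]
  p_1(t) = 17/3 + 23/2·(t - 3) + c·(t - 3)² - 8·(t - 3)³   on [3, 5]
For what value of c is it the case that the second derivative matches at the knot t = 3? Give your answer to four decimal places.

p_0''(t) = 1 + 14·(t - 2), so p_0''(3) = 15. On the right, p_1''(3) = 2c, so c = 15/2.

7.5000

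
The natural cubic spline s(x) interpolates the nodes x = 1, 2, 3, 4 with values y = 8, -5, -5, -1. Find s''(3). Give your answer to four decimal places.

Write M_i for s''(x_i). With h_i = 1, 1, 1 and divided differences Δ_i = -13, 0, 4, the continuity of s' gives the tridiagonal system
  1·M_0 + 4·M_1 + 1·M_2 = 6(Δ_1 - Δ_0) = 78
  1·M_1 + 4·M_2 + 1·M_3 = 6(Δ_2 - Δ_1) = 24
Natural end conditions: M_0 = M_3 = 0.
Forward elimination and back-substitution give M_0 = 0, M_1 = 96/5, M_2 = 6/5, M_3 = 0.

1.2000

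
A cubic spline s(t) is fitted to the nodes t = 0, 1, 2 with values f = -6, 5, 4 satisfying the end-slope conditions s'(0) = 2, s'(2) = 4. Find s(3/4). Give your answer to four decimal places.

Write σ_i for s''(x_i). With h_i = 1, 1 and divided differences Δ_i = 11, -1, the continuity of s' gives the tridiagonal system
  1·σ_0 + 4·σ_1 + 1·σ_2 = 6(Δ_1 - Δ_0) = -72
Clamped end conditions give two more equations: 2h_0·σ_0 + h_0·σ_1 = 6(Δ_0 - s'(0)) = 54 and h_1·σ_1 + 2h_1·σ_2 = 6(s'(2) - Δ_1) = 30.
Forward elimination and back-substitution give σ_0 = 46, σ_1 = -38, σ_2 = 34.
On [0, 1], s(t) = -6 + 2·t + 23·t² - 14·t³.
With t = 3/4: s(3/4) = 81/32.

2.5313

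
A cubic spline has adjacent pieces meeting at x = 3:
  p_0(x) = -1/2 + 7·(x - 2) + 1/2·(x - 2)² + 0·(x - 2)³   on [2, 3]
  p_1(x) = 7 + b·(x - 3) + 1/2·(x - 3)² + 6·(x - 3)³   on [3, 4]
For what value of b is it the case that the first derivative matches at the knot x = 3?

p_0'(x) = 7 + 1·(x - 2) + 0·(x - 2)², so p_0'(3) = 8. On the right, p_1'(3) = b, so b = 8.

8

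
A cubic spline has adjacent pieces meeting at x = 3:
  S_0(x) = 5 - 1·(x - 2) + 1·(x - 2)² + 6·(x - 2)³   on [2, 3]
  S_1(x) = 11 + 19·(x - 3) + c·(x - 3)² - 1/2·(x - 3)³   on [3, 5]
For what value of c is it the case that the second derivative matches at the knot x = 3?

19

S_0''(x) = 2 + 36·(x - 2), so S_0''(3) = 38. On the right, S_1''(3) = 2c, so c = 19.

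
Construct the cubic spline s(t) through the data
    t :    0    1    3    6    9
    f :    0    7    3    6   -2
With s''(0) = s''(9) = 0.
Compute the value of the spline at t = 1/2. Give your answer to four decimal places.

4.1632

Let m_i = s''(x_i). Step sizes h_i = 1, 2, 3, 3; slopes of the chords Δ_i = (y_(i+1) - y_i)/h_i = 7, -2, 1, -8/3.
  1·m_0 + 6·m_1 + 2·m_2 = 6(Δ_1 - Δ_0) = -54
  2·m_1 + 10·m_2 + 3·m_3 = 6(Δ_2 - Δ_1) = 18
  3·m_2 + 12·m_3 + 3·m_4 = 6(Δ_3 - Δ_2) = -22
Natural end conditions: m_0 = m_4 = 0.
Hence m_0 = 0, m_1 = -1093/103, m_2 = 498/103, m_3 = -940/309, m_4 = 0.
On [0, 1], s(t) = 0 + 5419/618·t + 0·t² - 1093/618·t³.
With t = 1/2: s(1/2) = 6861/1648.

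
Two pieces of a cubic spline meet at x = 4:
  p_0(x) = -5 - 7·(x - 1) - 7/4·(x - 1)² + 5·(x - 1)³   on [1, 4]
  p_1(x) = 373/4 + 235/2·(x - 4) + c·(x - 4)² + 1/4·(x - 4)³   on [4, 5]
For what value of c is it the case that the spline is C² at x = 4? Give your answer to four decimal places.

43.2500

p_0''(x) = -7/2 + 30·(x - 1), so p_0''(4) = 173/2. On the right, p_1''(4) = 2c, so c = 173/4.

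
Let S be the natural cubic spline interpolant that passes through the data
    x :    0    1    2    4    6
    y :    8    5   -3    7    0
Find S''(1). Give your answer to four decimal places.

Let M_i = S''(x_i). Step sizes h_i = 1, 1, 2, 2; slopes of the chords Δ_i = (y_(i+1) - y_i)/h_i = -3, -8, 5, -7/2.
  1·M_0 + 4·M_1 + 1·M_2 = 6(Δ_1 - Δ_0) = -30
  1·M_1 + 6·M_2 + 2·M_3 = 6(Δ_2 - Δ_1) = 78
  2·M_2 + 8·M_3 + 2·M_4 = 6(Δ_3 - Δ_2) = -51
Natural end conditions: M_0 = M_4 = 0.
Forward elimination and back-substitution give M_0 = 0, M_1 = -341/28, M_2 = 131/7, M_3 = -619/56, M_4 = 0.

-12.1786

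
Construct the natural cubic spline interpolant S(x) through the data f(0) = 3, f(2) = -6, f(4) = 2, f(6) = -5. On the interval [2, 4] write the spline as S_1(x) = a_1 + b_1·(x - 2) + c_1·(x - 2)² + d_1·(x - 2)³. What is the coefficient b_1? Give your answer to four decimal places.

Let M_i = S''(x_i). Step sizes h_i = 2, 2, 2; slopes of the chords Δ_i = (y_(i+1) - y_i)/h_i = -9/2, 4, -7/2.
  2·M_0 + 8·M_1 + 2·M_2 = 6(Δ_1 - Δ_0) = 51
  2·M_1 + 8·M_2 + 2·M_3 = 6(Δ_2 - Δ_1) = -45
Natural end conditions: M_0 = M_3 = 0.
Solving the tridiagonal system: M_0 = 0, M_1 = 83/10, M_2 = -77/10, M_3 = 0.
On [2, 4], with S_1(x) = a_1 + b_1·(x - 2) + c_1·(x - 2)² + d_1·(x - 2)³: c_1 = M_1/2 = 83/20, d_1 = (M_2 - M_1)/(6h_1) = -4/3, b_1 = Δ_1 - h_1(2M_1 + M_2)/6 = 31/30.

1.0333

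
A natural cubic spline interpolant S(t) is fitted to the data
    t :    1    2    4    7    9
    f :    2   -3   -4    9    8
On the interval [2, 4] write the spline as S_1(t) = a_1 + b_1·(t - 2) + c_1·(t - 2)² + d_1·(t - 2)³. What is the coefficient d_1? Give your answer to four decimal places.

Put σ_i = S'' at the i-th knot. Here h = (1, 2, 3, 2) and Δ = (-5, -1/2, 13/3, -1/2), so the interior equations h_(i-1)·σ_(i-1) + 2(h_(i-1)+h_i)·σ_i + h_i·σ_(i+1) = 6(Δ_i − Δ_(i-1)) read
  1·σ_0 + 6·σ_1 + 2·σ_2 = 6(Δ_1 - Δ_0) = 27
  2·σ_1 + 10·σ_2 + 3·σ_3 = 6(Δ_2 - Δ_1) = 29
  3·σ_2 + 10·σ_3 + 2·σ_4 = 6(Δ_3 - Δ_2) = -29
Natural end conditions: σ_0 = σ_4 = 0.
Forward elimination and back-substitution give σ_0 = 0, σ_1 = 1703/506, σ_2 = 861/253, σ_3 = -992/253, σ_4 = 0.
On [2, 4], with S_1(t) = a_1 + b_1·(t - 2) + c_1·(t - 2)² + d_1·(t - 2)³: c_1 = σ_1/2 = 1703/1012, d_1 = (σ_2 - σ_1)/(6h_1) = 19/6072, b_1 = Δ_1 - h_1(2σ_1 + σ_2)/6 = -5887/1518.

0.0031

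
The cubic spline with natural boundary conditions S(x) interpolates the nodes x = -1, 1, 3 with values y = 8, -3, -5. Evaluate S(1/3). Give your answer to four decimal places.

-0.1667

Write M_i for S''(x_i). With h_i = 2, 2 and divided differences Δ_i = -11/2, -1, the continuity of S' gives the tridiagonal system
  2·M_0 + 8·M_1 + 2·M_2 = 6(Δ_1 - Δ_0) = 27
Natural end conditions: M_0 = M_2 = 0.
Solving the tridiagonal system: M_0 = 0, M_1 = 27/8, M_2 = 0.
On [-1, 1], S(x) = 8 - 53/8·(x + 1) + 0·(x + 1)² + 9/32·(x + 1)³.
With (x + 1) = 4/3: S(1/3) = -1/6.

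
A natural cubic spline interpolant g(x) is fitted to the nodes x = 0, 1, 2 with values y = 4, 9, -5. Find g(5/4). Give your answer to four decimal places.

Write M_i for g''(x_i). With h_i = 1, 1 and divided differences Δ_i = 5, -14, the continuity of g' gives the tridiagonal system
  1·M_0 + 4·M_1 + 1·M_2 = 6(Δ_1 - Δ_0) = -114
Natural end conditions: M_0 = M_2 = 0.
Hence M_0 = 0, M_1 = -57/2, M_2 = 0.
On [1, 2], g(x) = 9 - 9/2·(x - 1) - 57/4·(x - 1)² + 19/4·(x - 1)³.
With (x - 1) = 1/4: g(5/4) = 1807/256.

7.0586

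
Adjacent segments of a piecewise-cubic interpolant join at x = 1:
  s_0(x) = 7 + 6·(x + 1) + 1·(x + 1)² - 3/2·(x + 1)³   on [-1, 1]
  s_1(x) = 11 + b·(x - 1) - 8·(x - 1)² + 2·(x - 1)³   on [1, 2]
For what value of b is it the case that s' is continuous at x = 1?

-8

s_0'(x) = 6 + 2·(x + 1) - 9/2·(x + 1)², so s_0'(1) = -8. On the right, s_1'(1) = b, so b = -8.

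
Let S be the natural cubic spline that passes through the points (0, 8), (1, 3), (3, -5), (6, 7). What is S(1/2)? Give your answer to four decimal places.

Write σ_i for S''(x_i). With h_i = 1, 2, 3 and divided differences Δ_i = -5, -4, 4, the continuity of S' gives the tridiagonal system
  1·σ_0 + 6·σ_1 + 2·σ_2 = 6(Δ_1 - Δ_0) = 6
  2·σ_1 + 10·σ_2 + 3·σ_3 = 6(Δ_2 - Δ_1) = 48
Natural end conditions: σ_0 = σ_3 = 0.
Forward elimination and back-substitution give σ_0 = 0, σ_1 = -9/14, σ_2 = 69/14, σ_3 = 0.
On [0, 1], S(t) = 8 - 137/28·t + 0·t² - 3/28·t³.
With t = 1/2: S(1/2) = 1241/224.

5.5402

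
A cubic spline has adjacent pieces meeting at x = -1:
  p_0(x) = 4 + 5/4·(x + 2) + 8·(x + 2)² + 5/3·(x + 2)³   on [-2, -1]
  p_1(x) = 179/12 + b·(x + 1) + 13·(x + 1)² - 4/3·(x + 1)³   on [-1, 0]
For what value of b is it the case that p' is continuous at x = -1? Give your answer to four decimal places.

22.2500

p_0'(x) = 5/4 + 16·(x + 2) + 5·(x + 2)², so p_0'(-1) = 89/4. On the right, p_1'(-1) = b, so b = 89/4.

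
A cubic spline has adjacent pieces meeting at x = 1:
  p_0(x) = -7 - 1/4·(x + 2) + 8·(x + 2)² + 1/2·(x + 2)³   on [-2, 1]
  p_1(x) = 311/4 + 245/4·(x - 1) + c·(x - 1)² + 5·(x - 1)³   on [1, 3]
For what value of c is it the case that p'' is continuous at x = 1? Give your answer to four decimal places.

12.5000

p_0''(x) = 16 + 3·(x + 2), so p_0''(1) = 25. On the right, p_1''(1) = 2c, so c = 25/2.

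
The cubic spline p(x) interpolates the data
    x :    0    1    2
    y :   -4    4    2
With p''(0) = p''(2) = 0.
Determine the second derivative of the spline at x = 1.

-15

Write M_i for p''(x_i). With h_i = 1, 1 and divided differences Δ_i = 8, -2, the continuity of p' gives the tridiagonal system
  1·M_0 + 4·M_1 + 1·M_2 = 6(Δ_1 - Δ_0) = -60
Natural end conditions: M_0 = M_2 = 0.
Forward elimination and back-substitution give M_0 = 0, M_1 = -15, M_2 = 0.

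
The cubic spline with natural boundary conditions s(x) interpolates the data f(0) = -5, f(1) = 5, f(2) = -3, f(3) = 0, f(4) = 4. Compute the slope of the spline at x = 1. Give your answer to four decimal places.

-1.1786

With M_i denoting the second derivative at x_i, h_i = 1, 1, 1, 1, and Δ_i = (y_(i+1) − y_i)/h_i = 10, -8, 3, 4:
  1·M_0 + 4·M_1 + 1·M_2 = 6(Δ_1 - Δ_0) = -108
  1·M_1 + 4·M_2 + 1·M_3 = 6(Δ_2 - Δ_1) = 66
  1·M_2 + 4·M_3 + 1·M_4 = 6(Δ_3 - Δ_2) = 6
Natural end conditions: M_0 = M_4 = 0.
Forward elimination and back-substitution give M_0 = 0, M_1 = -939/28, M_2 = 183/7, M_3 = -141/28, M_4 = 0.
On [1, 2], s'(x) = b_1 + 2c_1·(x - 1) + 3d_1·(x - 1)² with b_1 = Δ_1 - h_1(2M_1 + M_2)/6 = -33/28, c_1 = M_1/2 = -939/56, d_1 = (M_2 - M_1)/(6h_1) = 557/56. So s'(1) = -33/28.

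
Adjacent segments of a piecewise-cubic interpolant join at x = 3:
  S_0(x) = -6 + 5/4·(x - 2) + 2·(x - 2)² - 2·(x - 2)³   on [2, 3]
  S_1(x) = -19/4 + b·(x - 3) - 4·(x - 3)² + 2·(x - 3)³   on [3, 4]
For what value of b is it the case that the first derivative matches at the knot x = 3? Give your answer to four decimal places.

-0.7500

S_0'(x) = 5/4 + 4·(x - 2) - 6·(x - 2)², so S_0'(3) = -3/4. On the right, S_1'(3) = b, so b = -3/4.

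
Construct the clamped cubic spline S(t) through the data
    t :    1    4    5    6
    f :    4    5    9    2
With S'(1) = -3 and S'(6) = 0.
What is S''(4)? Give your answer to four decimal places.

With M_i denoting the second derivative at x_i, h_i = 3, 1, 1, and Δ_i = (y_(i+1) − y_i)/h_i = 1/3, 4, -7:
  3·M_0 + 8·M_1 + 1·M_2 = 6(Δ_1 - Δ_0) = 22
  1·M_1 + 4·M_2 + 1·M_3 = 6(Δ_2 - Δ_1) = -66
Clamped end conditions give two more equations: 2h_0·M_0 + h_0·M_1 = 6(Δ_0 - S'(1)) = 20 and h_2·M_2 + 2h_2·M_3 = 6(S'(6) - Δ_2) = 42.
Solving the tridiagonal system: M_0 = 32/87, M_1 = 172/29, M_2 = -770/29, M_3 = 994/29.

5.9310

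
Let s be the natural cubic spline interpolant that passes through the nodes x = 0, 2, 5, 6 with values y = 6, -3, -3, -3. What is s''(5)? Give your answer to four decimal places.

-1.1408

With σ_i denoting the second derivative at x_i, h_i = 2, 3, 1, and Δ_i = (y_(i+1) − y_i)/h_i = -9/2, 0, 0:
  2·σ_0 + 10·σ_1 + 3·σ_2 = 6(Δ_1 - Δ_0) = 27
  3·σ_1 + 8·σ_2 + 1·σ_3 = 6(Δ_2 - Δ_1) = 0
Natural end conditions: σ_0 = σ_3 = 0.
Solving: σ_0 = 0, σ_1 = 216/71, σ_2 = -81/71, σ_3 = 0.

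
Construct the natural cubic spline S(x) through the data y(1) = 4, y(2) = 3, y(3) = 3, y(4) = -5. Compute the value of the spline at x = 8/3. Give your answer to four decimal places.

Let m_i = S''(x_i). Step sizes h_i = 1, 1, 1; slopes of the chords Δ_i = (y_(i+1) - y_i)/h_i = -1, 0, -8.
  1·m_0 + 4·m_1 + 1·m_2 = 6(Δ_1 - Δ_0) = 6
  1·m_1 + 4·m_2 + 1·m_3 = 6(Δ_2 - Δ_1) = -48
Natural end conditions: m_0 = m_3 = 0.
Solving: m_0 = 0, m_1 = 24/5, m_2 = -66/5, m_3 = 0.
On [2, 3], S(x) = 3 + 3/5·(x - 2) + 12/5·(x - 2)² - 3·(x - 2)³.
With (x - 2) = 2/3: S(8/3) = 161/45.

3.5778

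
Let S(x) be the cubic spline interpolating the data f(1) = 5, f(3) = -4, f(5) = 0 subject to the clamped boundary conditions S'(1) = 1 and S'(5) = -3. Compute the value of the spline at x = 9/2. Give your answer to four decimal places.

0.0898

Put M_i = S'' at the i-th knot. Here h = (2, 2) and Δ = (-9/2, 2), so the interior equations h_(i-1)·M_(i-1) + 2(h_(i-1)+h_i)·M_i + h_i·M_(i+1) = 6(Δ_i − Δ_(i-1)) read
  2·M_0 + 8·M_1 + 2·M_2 = 6(Δ_1 - Δ_0) = 39
Clamped end conditions give two more equations: 2h_0·M_0 + h_0·M_1 = 6(Δ_0 - S'(1)) = -33 and h_1·M_1 + 2h_1·M_2 = 6(S'(5) - Δ_1) = -30.
Hence M_0 = -113/8, M_1 = 47/4, M_2 = -107/8.
On [3, 5], S(x) = -4 - 11/8·(x - 3) + 47/8·(x - 3)² - 67/32·(x - 3)³.
With (x - 3) = 3/2: S(9/2) = 23/256.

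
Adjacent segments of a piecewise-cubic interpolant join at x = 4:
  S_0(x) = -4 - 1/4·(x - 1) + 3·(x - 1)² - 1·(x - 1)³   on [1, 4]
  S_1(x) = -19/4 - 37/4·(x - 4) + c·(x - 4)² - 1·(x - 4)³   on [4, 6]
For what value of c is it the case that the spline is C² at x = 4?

-6

S_0''(x) = 6 - 6·(x - 1), so S_0''(4) = -12. On the right, S_1''(4) = 2c, so c = -6.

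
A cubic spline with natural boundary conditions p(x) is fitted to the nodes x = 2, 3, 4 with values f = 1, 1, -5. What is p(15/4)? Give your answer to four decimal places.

-3.1484

Write M_i for p''(x_i). With h_i = 1, 1 and divided differences Δ_i = 0, -6, the continuity of p' gives the tridiagonal system
  1·M_0 + 4·M_1 + 1·M_2 = 6(Δ_1 - Δ_0) = -36
Natural end conditions: M_0 = M_2 = 0.
Solving: M_0 = 0, M_1 = -9, M_2 = 0.
On [3, 4], p(x) = 1 - 3·(x - 3) - 9/2·(x - 3)² + 3/2·(x - 3)³.
With (x - 3) = 3/4: p(15/4) = -403/128.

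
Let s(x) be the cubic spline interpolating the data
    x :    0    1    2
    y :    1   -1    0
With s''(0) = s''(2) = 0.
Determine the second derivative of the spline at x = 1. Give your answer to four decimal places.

4.5000

Write M_i for s''(x_i). With h_i = 1, 1 and divided differences Δ_i = -2, 1, the continuity of s' gives the tridiagonal system
  1·M_0 + 4·M_1 + 1·M_2 = 6(Δ_1 - Δ_0) = 18
Natural end conditions: M_0 = M_2 = 0.
Hence M_0 = 0, M_1 = 9/2, M_2 = 0.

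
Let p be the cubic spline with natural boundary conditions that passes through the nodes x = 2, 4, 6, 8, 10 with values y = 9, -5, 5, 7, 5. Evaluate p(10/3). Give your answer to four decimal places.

Let σ_i = p''(x_i). Step sizes h_i = 2, 2, 2, 2; slopes of the chords Δ_i = (y_(i+1) - y_i)/h_i = -7, 5, 1, -1.
  2·σ_0 + 8·σ_1 + 2·σ_2 = 6(Δ_1 - Δ_0) = 72
  2·σ_1 + 8·σ_2 + 2·σ_3 = 6(Δ_2 - Δ_1) = -24
  2·σ_2 + 8·σ_3 + 2·σ_4 = 6(Δ_3 - Δ_2) = -12
Natural end conditions: σ_0 = σ_4 = 0.
Solving the tridiagonal system: σ_0 = 0, σ_1 = 291/28, σ_2 = -39/7, σ_3 = -3/28, σ_4 = 0.
On [2, 4], p(x) = 9 - 293/28·(x - 2) + 0·(x - 2)² + 97/112·(x - 2)³.
With (x - 2) = 4/3: p(10/3) = -548/189.

-2.8995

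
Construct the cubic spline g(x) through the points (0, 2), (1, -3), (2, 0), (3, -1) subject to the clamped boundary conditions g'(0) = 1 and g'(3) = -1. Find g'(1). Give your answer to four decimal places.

-2.3333

Put m_i = g'' at the i-th knot. Here h = (1, 1, 1) and Δ = (-5, 3, -1), so the interior equations h_(i-1)·m_(i-1) + 2(h_(i-1)+h_i)·m_i + h_i·m_(i+1) = 6(Δ_i − Δ_(i-1)) read
  1·m_0 + 4·m_1 + 1·m_2 = 6(Δ_1 - Δ_0) = 48
  1·m_1 + 4·m_2 + 1·m_3 = 6(Δ_2 - Δ_1) = -24
Clamped end conditions give two more equations: 2h_0·m_0 + h_0·m_1 = 6(Δ_0 - g'(0)) = -36 and h_2·m_2 + 2h_2·m_3 = 6(g'(3) - Δ_2) = 0.
Solving the tridiagonal system: m_0 = -88/3, m_1 = 68/3, m_2 = -40/3, m_3 = 20/3.
On [1, 2], g'(x) = b_1 + 2c_1·(x - 1) + 3d_1·(x - 1)² with b_1 = Δ_1 - h_1(2m_1 + m_2)/6 = -7/3, c_1 = m_1/2 = 34/3, d_1 = (m_2 - m_1)/(6h_1) = -6. So g'(1) = -7/3.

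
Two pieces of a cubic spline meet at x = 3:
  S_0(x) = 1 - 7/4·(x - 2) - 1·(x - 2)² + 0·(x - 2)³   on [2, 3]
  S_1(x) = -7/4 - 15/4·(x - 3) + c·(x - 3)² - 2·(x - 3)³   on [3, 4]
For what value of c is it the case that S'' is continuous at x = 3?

S_0''(x) = -2 + 0·(x - 2), so S_0''(3) = -2. On the right, S_1''(3) = 2c, so c = -1.

-1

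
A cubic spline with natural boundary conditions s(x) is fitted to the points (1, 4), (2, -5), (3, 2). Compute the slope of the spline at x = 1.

Write m_i for s''(x_i). With h_i = 1, 1 and divided differences Δ_i = -9, 7, the continuity of s' gives the tridiagonal system
  1·m_0 + 4·m_1 + 1·m_2 = 6(Δ_1 - Δ_0) = 96
Natural end conditions: m_0 = m_2 = 0.
Solving: m_0 = 0, m_1 = 24, m_2 = 0.
On [1, 2], s'(x) = b_0 + 2c_0·(x - 1) + 3d_0·(x - 1)² with b_0 = Δ_0 - h_0(2m_0 + m_1)/6 = -13, c_0 = m_0/2 = 0, d_0 = (m_1 - m_0)/(6h_0) = 4. So s'(1) = -13.

-13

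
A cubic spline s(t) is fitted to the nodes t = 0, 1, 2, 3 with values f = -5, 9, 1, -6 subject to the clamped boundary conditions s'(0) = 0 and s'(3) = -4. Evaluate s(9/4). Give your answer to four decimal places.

Let M_i = s''(x_i). Step sizes h_i = 1, 1, 1; slopes of the chords Δ_i = (y_(i+1) - y_i)/h_i = 14, -8, -7.
  1·M_0 + 4·M_1 + 1·M_2 = 6(Δ_1 - Δ_0) = -132
  1·M_1 + 4·M_2 + 1·M_3 = 6(Δ_2 - Δ_1) = 6
Clamped end conditions give two more equations: 2h_0·M_0 + h_0·M_1 = 6(Δ_0 - s'(0)) = 84 and h_2·M_2 + 2h_2·M_3 = 6(s'(3) - Δ_2) = 18.
Solving: M_0 = 1034/15, M_1 = -808/15, M_2 = 218/15, M_3 = 26/15.
On [2, 3], s(t) = 1 - 182/15·(t - 2) + 109/15·(t - 2)² - 32/15·(t - 2)³.
With (t - 2) = 1/4: s(9/4) = -129/80.

-1.6125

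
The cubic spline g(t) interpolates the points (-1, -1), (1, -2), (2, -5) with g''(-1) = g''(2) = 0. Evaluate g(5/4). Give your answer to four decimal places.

Let m_i = g''(x_i). Step sizes h_i = 2, 1; slopes of the chords Δ_i = (y_(i+1) - y_i)/h_i = -1/2, -3.
  2·m_0 + 6·m_1 + 1·m_2 = 6(Δ_1 - Δ_0) = -15
Natural end conditions: m_0 = m_2 = 0.
Forward elimination and back-substitution give m_0 = 0, m_1 = -5/2, m_2 = 0.
On [1, 2], g(t) = -2 - 13/6·(t - 1) - 5/4·(t - 1)² + 5/12·(t - 1)³.
With (t - 1) = 1/4: g(5/4) = -669/256.

-2.6133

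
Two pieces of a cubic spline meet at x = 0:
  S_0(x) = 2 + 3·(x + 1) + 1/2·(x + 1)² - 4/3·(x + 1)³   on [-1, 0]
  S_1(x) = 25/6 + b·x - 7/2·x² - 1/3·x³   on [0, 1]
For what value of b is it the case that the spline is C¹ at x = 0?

S_0'(x) = 3 + 1·(x + 1) - 4·(x + 1)², so S_0'(0) = 0. On the right, S_1'(0) = b, so b = 0.

0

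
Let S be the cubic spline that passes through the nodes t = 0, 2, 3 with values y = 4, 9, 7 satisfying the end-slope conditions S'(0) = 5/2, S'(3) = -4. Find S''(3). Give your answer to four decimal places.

-3.6667

With M_i denoting the second derivative at x_i, h_i = 2, 1, and Δ_i = (y_(i+1) − y_i)/h_i = 5/2, -2:
  2·M_0 + 6·M_1 + 1·M_2 = 6(Δ_1 - Δ_0) = -27
Clamped end conditions give two more equations: 2h_0·M_0 + h_0·M_1 = 6(Δ_0 - S'(0)) = 0 and h_1·M_1 + 2h_1·M_2 = 6(S'(3) - Δ_1) = -12.
Solving: M_0 = 7/3, M_1 = -14/3, M_2 = -11/3.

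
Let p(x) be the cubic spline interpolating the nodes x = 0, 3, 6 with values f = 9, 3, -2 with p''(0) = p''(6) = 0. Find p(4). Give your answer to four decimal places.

Let M_i = p''(x_i). Step sizes h_i = 3, 3; slopes of the chords Δ_i = (y_(i+1) - y_i)/h_i = -2, -5/3.
  3·M_0 + 12·M_1 + 3·M_2 = 6(Δ_1 - Δ_0) = 2
Natural end conditions: M_0 = M_2 = 0.
Solving: M_0 = 0, M_1 = 1/6, M_2 = 0.
On [3, 6], p(x) = 3 - 11/6·(x - 3) + 1/12·(x - 3)² - 1/108·(x - 3)³.
With (x - 3) = 1: p(4) = 67/54.

1.2407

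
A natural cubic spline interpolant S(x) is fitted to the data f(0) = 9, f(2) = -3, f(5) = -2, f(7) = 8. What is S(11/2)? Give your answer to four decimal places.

0.1010

Put m_i = S'' at the i-th knot. Here h = (2, 3, 2) and Δ = (-6, 1/3, 5), so the interior equations h_(i-1)·m_(i-1) + 2(h_(i-1)+h_i)·m_i + h_i·m_(i+1) = 6(Δ_i − Δ_(i-1)) read
  2·m_0 + 10·m_1 + 3·m_2 = 6(Δ_1 - Δ_0) = 38
  3·m_1 + 10·m_2 + 2·m_3 = 6(Δ_2 - Δ_1) = 28
Natural end conditions: m_0 = m_3 = 0.
Solving: m_0 = 0, m_1 = 296/91, m_2 = 166/91, m_3 = 0.
On [5, 7], S(x) = -2 + 1033/273·(x - 5) + 83/91·(x - 5)² - 83/546·(x - 5)³.
With (x - 5) = 1/2: S(11/2) = 21/208.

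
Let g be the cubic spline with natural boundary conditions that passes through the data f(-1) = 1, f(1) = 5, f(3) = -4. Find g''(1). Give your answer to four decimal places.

-4.8750

Write M_i for g''(x_i). With h_i = 2, 2 and divided differences Δ_i = 2, -9/2, the continuity of g' gives the tridiagonal system
  2·M_0 + 8·M_1 + 2·M_2 = 6(Δ_1 - Δ_0) = -39
Natural end conditions: M_0 = M_2 = 0.
Solving: M_0 = 0, M_1 = -39/8, M_2 = 0.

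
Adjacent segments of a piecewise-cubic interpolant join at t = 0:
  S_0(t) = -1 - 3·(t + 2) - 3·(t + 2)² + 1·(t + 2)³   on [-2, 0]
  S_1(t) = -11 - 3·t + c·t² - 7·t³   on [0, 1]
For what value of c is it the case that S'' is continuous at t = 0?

S_0''(t) = -6 + 6·(t + 2), so S_0''(0) = 6. On the right, S_1''(0) = 2c, so c = 3.

3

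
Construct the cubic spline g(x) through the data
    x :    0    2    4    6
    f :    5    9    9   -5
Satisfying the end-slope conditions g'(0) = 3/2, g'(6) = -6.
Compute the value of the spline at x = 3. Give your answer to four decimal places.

Write σ_i for g''(x_i). With h_i = 2, 2, 2 and divided differences Δ_i = 2, 0, -7, the continuity of g' gives the tridiagonal system
  2·σ_0 + 8·σ_1 + 2·σ_2 = 6(Δ_1 - Δ_0) = -12
  2·σ_1 + 8·σ_2 + 2·σ_3 = 6(Δ_2 - Δ_1) = -42
Clamped end conditions give two more equations: 2h_0·σ_0 + h_0·σ_1 = 6(Δ_0 - g'(0)) = 3 and h_2·σ_2 + 2h_2·σ_3 = 6(g'(6) - Δ_2) = 6.
Hence σ_0 = 4/5, σ_1 = -1/10, σ_2 = -32/5, σ_3 = 47/10.
On [2, 4], g(x) = 9 + 11/5·(x - 2) - 1/20·(x - 2)² - 21/40·(x - 2)³.
With (x - 2) = 1: g(3) = 85/8.

10.6250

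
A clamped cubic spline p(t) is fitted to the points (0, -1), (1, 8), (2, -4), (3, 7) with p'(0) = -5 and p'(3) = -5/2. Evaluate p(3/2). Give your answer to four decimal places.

1.8542

With σ_i denoting the second derivative at x_i, h_i = 1, 1, 1, and Δ_i = (y_(i+1) − y_i)/h_i = 9, -12, 11:
  1·σ_0 + 4·σ_1 + 1·σ_2 = 6(Δ_1 - Δ_0) = -126
  1·σ_1 + 4·σ_2 + 1·σ_3 = 6(Δ_2 - Δ_1) = 138
Clamped end conditions give two more equations: 2h_0·σ_0 + h_0·σ_1 = 6(Δ_0 - p'(0)) = 84 and h_2·σ_2 + 2h_2·σ_3 = 6(p'(3) - Δ_2) = -81.
Forward elimination and back-substitution give σ_0 = 1141/15, σ_1 = -1022/15, σ_2 = 1057/15, σ_3 = -1136/15.
On [1, 2], p(t) = 8 - 31/30·(t - 1) - 511/15·(t - 1)² + 231/10·(t - 1)³.
With (t - 1) = 1/2: p(3/2) = 89/48.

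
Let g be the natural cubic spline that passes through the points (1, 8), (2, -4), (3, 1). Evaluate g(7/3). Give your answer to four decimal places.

-3.9074

Write m_i for g''(x_i). With h_i = 1, 1 and divided differences Δ_i = -12, 5, the continuity of g' gives the tridiagonal system
  1·m_0 + 4·m_1 + 1·m_2 = 6(Δ_1 - Δ_0) = 102
Natural end conditions: m_0 = m_2 = 0.
Solving the tridiagonal system: m_0 = 0, m_1 = 51/2, m_2 = 0.
On [2, 3], g(x) = -4 - 7/2·(x - 2) + 51/4·(x - 2)² - 17/4·(x - 2)³.
With (x - 2) = 1/3: g(7/3) = -211/54.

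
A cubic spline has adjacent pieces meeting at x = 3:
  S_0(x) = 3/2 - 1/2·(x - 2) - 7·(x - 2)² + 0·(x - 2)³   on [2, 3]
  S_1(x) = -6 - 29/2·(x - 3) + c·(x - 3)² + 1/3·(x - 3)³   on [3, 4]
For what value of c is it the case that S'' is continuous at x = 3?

-7

S_0''(x) = -14 + 0·(x - 2), so S_0''(3) = -14. On the right, S_1''(3) = 2c, so c = -7.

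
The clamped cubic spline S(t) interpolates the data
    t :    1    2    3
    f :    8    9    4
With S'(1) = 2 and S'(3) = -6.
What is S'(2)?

-2

Put M_i = S'' at the i-th knot. Here h = (1, 1) and Δ = (1, -5), so the interior equations h_(i-1)·M_(i-1) + 2(h_(i-1)+h_i)·M_i + h_i·M_(i+1) = 6(Δ_i − Δ_(i-1)) read
  1·M_0 + 4·M_1 + 1·M_2 = 6(Δ_1 - Δ_0) = -36
Clamped end conditions give two more equations: 2h_0·M_0 + h_0·M_1 = 6(Δ_0 - S'(1)) = -6 and h_1·M_1 + 2h_1·M_2 = 6(S'(3) - Δ_1) = -6.
Solving the tridiagonal system: M_0 = 2, M_1 = -10, M_2 = 2.
On [2, 3], S'(t) = b_1 + 2c_1·(t - 2) + 3d_1·(t - 2)² with b_1 = Δ_1 - h_1(2M_1 + M_2)/6 = -2, c_1 = M_1/2 = -5, d_1 = (M_2 - M_1)/(6h_1) = 2. So S'(2) = -2.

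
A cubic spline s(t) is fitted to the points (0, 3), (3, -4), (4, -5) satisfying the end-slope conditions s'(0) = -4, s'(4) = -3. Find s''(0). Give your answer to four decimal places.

0.9167

Put σ_i = s'' at the i-th knot. Here h = (3, 1) and Δ = (-7/3, -1), so the interior equations h_(i-1)·σ_(i-1) + 2(h_(i-1)+h_i)·σ_i + h_i·σ_(i+1) = 6(Δ_i − Δ_(i-1)) read
  3·σ_0 + 8·σ_1 + 1·σ_2 = 6(Δ_1 - Δ_0) = 8
Clamped end conditions give two more equations: 2h_0·σ_0 + h_0·σ_1 = 6(Δ_0 - s'(0)) = 10 and h_1·σ_1 + 2h_1·σ_2 = 6(s'(4) - Δ_1) = -12.
Solving the tridiagonal system: σ_0 = 11/12, σ_1 = 3/2, σ_2 = -27/4.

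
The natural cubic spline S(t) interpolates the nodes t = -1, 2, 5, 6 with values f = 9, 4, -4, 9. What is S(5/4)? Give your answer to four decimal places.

Write M_i for S''(x_i). With h_i = 3, 3, 1 and divided differences Δ_i = -5/3, -8/3, 13, the continuity of S' gives the tridiagonal system
  3·M_0 + 12·M_1 + 3·M_2 = 6(Δ_1 - Δ_0) = -6
  3·M_1 + 8·M_2 + 1·M_3 = 6(Δ_2 - Δ_1) = 94
Natural end conditions: M_0 = M_3 = 0.
Hence M_0 = 0, M_1 = -110/29, M_2 = 382/29, M_3 = 0.
On [-1, 2], S(t) = 9 + 20/87·(t + 1) + 0·(t + 1)² - 55/261·(t + 1)³.
With (t + 1) = 9/4: S(5/4) = 13209/1856.

7.1169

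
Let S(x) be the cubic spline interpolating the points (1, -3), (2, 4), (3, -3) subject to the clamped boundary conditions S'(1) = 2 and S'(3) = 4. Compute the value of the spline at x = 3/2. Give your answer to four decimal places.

0.9375

Write σ_i for S''(x_i). With h_i = 1, 1 and divided differences Δ_i = 7, -7, the continuity of S' gives the tridiagonal system
  1·σ_0 + 4·σ_1 + 1·σ_2 = 6(Δ_1 - Δ_0) = -84
Clamped end conditions give two more equations: 2h_0·σ_0 + h_0·σ_1 = 6(Δ_0 - S'(1)) = 30 and h_1·σ_1 + 2h_1·σ_2 = 6(S'(3) - Δ_1) = 66.
Solving the tridiagonal system: σ_0 = 37, σ_1 = -44, σ_2 = 55.
On [1, 2], S(x) = -3 + 2·(x - 1) + 37/2·(x - 1)² - 27/2·(x - 1)³.
With (x - 1) = 1/2: S(3/2) = 15/16.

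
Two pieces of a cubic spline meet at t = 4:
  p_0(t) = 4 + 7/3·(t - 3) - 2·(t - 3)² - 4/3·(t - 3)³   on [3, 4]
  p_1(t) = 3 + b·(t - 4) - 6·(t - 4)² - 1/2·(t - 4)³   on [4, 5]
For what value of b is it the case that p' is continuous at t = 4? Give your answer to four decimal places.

-5.6667

p_0'(t) = 7/3 - 4·(t - 3) - 4·(t - 3)², so p_0'(4) = -17/3. On the right, p_1'(4) = b, so b = -17/3.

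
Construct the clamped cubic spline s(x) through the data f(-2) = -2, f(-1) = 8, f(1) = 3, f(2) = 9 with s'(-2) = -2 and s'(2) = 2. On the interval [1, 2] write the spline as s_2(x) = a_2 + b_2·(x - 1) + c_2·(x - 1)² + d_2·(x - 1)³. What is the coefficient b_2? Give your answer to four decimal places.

2.5857

With M_i denoting the second derivative at x_i, h_i = 1, 2, 1, and Δ_i = (y_(i+1) − y_i)/h_i = 10, -5/2, 6:
  1·M_0 + 6·M_1 + 2·M_2 = 6(Δ_1 - Δ_0) = -75
  2·M_1 + 6·M_2 + 1·M_3 = 6(Δ_2 - Δ_1) = 51
Clamped end conditions give two more equations: 2h_0·M_0 + h_0·M_1 = 6(Δ_0 - s'(-2)) = 72 and h_2·M_2 + 2h_2·M_3 = 6(s'(2) - Δ_2) = -24.
Hence M_0 = 1751/35, M_1 = -982/35, M_2 = 758/35, M_3 = -799/35.
On [1, 2], with s_2(x) = a_2 + b_2·(x - 1) + c_2·(x - 1)² + d_2·(x - 1)³: c_2 = M_2/2 = 379/35, d_2 = (M_3 - M_2)/(6h_2) = -519/70, b_2 = Δ_2 - h_2(2M_2 + M_3)/6 = 181/70.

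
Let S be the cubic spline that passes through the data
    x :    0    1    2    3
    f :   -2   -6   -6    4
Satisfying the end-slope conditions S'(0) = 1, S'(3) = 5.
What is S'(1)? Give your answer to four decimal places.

Write m_i for S''(x_i). With h_i = 1, 1, 1 and divided differences Δ_i = -4, 0, 10, the continuity of S' gives the tridiagonal system
  1·m_0 + 4·m_1 + 1·m_2 = 6(Δ_1 - Δ_0) = 24
  1·m_1 + 4·m_2 + 1·m_3 = 6(Δ_2 - Δ_1) = 60
Clamped end conditions give two more equations: 2h_0·m_0 + h_0·m_1 = 6(Δ_0 - S'(0)) = -30 and h_2·m_2 + 2h_2·m_3 = 6(S'(3) - Δ_2) = -30.
Hence m_0 = -266/15, m_1 = 82/15, m_2 = 298/15, m_3 = -374/15.
On [1, 2], S'(x) = b_1 + 2c_1·(x - 1) + 3d_1·(x - 1)² with b_1 = Δ_1 - h_1(2m_1 + m_2)/6 = -77/15, c_1 = m_1/2 = 41/15, d_1 = (m_2 - m_1)/(6h_1) = 12/5. So S'(1) = -77/15.

-5.1333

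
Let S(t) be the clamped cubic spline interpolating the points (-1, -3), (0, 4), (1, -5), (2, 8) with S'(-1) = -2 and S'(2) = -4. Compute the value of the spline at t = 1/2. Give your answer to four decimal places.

-1.3333

Put M_i = S'' at the i-th knot. Here h = (1, 1, 1) and Δ = (7, -9, 13), so the interior equations h_(i-1)·M_(i-1) + 2(h_(i-1)+h_i)·M_i + h_i·M_(i+1) = 6(Δ_i − Δ_(i-1)) read
  1·M_0 + 4·M_1 + 1·M_2 = 6(Δ_1 - Δ_0) = -96
  1·M_1 + 4·M_2 + 1·M_3 = 6(Δ_2 - Δ_1) = 132
Clamped end conditions give two more equations: 2h_0·M_0 + h_0·M_1 = 6(Δ_0 - S'(-1)) = 54 and h_2·M_2 + 2h_2·M_3 = 6(S'(2) - Δ_2) = -102.
Forward elimination and back-substitution give M_0 = 814/15, M_1 = -818/15, M_2 = 1018/15, M_3 = -1274/15.
On [0, 1], S(t) = 4 - 32/15·t - 409/15·t² + 102/5·t³.
With t = 1/2: S(1/2) = -4/3.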